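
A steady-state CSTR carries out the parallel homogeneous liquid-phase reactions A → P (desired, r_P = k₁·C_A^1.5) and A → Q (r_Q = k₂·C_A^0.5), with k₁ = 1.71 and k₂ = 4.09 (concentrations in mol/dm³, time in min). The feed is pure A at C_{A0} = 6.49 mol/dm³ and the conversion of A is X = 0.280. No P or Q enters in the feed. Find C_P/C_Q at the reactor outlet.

1.95

Exit C_A = C_{A0}(1−X) = 6.49×0.720 = 4.673 mol/dm³.
A CSTR operates uniformly at the exit composition, giving r_P = 17.27 and r_Q = 8.841 (each k·C_A^n at C_A = 4.673).
Overall selectivity = C_P/C_Q = r_Pτ/(r_Qτ) = r_P/r_Q = 1.95.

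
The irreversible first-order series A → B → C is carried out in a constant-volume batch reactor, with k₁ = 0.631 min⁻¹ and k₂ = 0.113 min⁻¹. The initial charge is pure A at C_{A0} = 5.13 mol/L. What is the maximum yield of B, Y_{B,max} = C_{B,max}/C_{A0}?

0.687

At the optimum, C_{B,max}/C_{A0} = (k₁/k₂)^[k₂/(k₂−k₁)].
= (0.631/0.113)^(0.113/(0.113−0.631)) = (5.584)^(-0.2181) = 0.6872.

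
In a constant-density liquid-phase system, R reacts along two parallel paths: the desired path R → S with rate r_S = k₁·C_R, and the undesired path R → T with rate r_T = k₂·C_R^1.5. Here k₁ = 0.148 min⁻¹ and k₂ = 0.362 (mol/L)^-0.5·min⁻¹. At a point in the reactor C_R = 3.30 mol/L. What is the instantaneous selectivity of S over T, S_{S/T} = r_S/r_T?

S_{S/T} = r_S/r_T = (k₁·C_R)/(k₂·C_R^1.5) = (k₁/k₂)·C_R^-0.5.
= (0.148×3.300) / (0.362×3.300^1.5) = 0.4884/2.170 = 0.225.

0.225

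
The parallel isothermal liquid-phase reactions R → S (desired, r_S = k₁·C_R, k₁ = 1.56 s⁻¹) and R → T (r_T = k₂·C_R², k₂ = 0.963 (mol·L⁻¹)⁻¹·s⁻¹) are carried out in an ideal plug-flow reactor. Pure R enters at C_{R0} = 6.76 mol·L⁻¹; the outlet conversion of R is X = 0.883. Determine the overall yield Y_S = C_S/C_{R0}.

0.299

C_R = C_{R0}(1−X) = 0.7909 mol·L⁻¹.
Along a PFR/batch, dC_S/dC_R = −r_S/(r_S+r_T) = −k₁/(k₁+k₂·C_R).
Integrating from C_{R0} to C_R: C_S = (1.56/0.963)·ln[(1.56+0.963·6.76)/(1.56+0.963·0.791)] = 1.620·ln(8.070/2.322) = 2.018 mol·L⁻¹.
Y_S = C_S/C_{R0} = 2.018/6.76 = 0.299.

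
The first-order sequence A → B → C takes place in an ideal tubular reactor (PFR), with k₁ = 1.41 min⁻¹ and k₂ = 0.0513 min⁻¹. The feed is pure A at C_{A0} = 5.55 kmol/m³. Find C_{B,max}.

Evaluating C_B at τ_opt = ln(k₂/k₁)/(k₂−k₁) gives C_{B,max}/C_{A0} = (k₁/k₂)^[k₂/(k₂−k₁)].
= (1.41/0.0513)^(0.0513/(0.0513−1.41)) = (27.49)^(-0.03776) = 0.8824.
C_{B,max} = 0.8824×5.55 = 4.90 kmol/m³.

4.90 kmol/m³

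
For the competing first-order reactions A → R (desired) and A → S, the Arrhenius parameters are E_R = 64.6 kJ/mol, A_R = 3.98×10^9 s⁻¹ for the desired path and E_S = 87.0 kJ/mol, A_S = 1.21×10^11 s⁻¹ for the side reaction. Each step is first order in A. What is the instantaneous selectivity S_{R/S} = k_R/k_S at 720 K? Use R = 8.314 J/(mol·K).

1.39

k_R/k_S = (A_R/A_S)·exp[−(E_R−E_S)/(RT)] = (A_R/A_S)·exp[(E_S−E_R)/(RT)].
(E_S−E_R)/(RT) = (87.0−64.6)×10³/(8.314×720) = 22400/5986 = 3.742.
k_R/k_S = (3.98×10^9/1.21×10^11)·exp(3.742) = 0.03289 × 42.18 = 1.39.
Since E_R < E_S, lowering the temperature improves selectivity toward R.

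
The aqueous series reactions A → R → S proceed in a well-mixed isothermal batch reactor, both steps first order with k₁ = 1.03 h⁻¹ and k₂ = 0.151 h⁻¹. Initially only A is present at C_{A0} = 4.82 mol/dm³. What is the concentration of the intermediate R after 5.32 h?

2.51 mol/dm³

Solving the coupled first-order balances gives C_R(t) = [k₁/(k₂−k₁)]·C_{A0}·(e^(−k₁t) − e^(−k₂t)).
e^(−k₁t) = e^(−1.03×5.32) = e^(−5.480) = 0.004171; e^(−k₂t) = e^(−0.8033) = 0.4478.
C_R = 1.03×4.82/(0.151−1.03) × (0.004171−0.4478) = (-5.648)×(-0.4437) = 2.506 mol/dm³.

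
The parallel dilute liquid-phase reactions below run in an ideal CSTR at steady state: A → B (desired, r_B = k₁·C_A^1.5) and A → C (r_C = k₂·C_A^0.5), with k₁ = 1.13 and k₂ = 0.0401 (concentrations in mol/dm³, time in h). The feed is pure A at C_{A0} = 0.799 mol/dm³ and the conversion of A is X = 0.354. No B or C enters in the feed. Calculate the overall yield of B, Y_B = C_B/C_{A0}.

0.331

Exit C_A = C_{A0}(1−X) = 0.799×0.646 = 0.5162 mol/dm³.
A CSTR operates uniformly at the exit composition, giving r_B = 0.4190 and r_C = 0.02881 (each k·C_A^n at C_A = 0.5162).
Fraction of consumed A going to B: r_B/(r_B+r_C) = 0.9357.
C_B = 0.9357·C_{A0}·X = 0.9357×0.799×0.354 = 0.265 mol/dm³; Y_B = C_B/C_{A0} = 0.331.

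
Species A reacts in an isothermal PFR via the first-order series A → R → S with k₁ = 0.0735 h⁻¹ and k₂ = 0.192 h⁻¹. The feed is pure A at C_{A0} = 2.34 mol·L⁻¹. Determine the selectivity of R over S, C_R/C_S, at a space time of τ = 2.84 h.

3.23

Solving the coupled first-order balances gives C_R(τ) = [k₁/(k₂−k₁)]·C_{A0}·(e^(−k₁τ) − e^(−k₂τ)).
e^(−k₁τ) = e^(−0.0735×2.84) = e^(−0.2087) = 0.8116; e^(−k₂τ) = e^(−0.5453) = 0.5797.
C_R = 0.0735×2.34/(0.192−0.0735) × (0.8116−0.5797) = 1.451×0.2319 = 0.3366 mol·L⁻¹.
C_A = C_{A0}e^(−k₁τ) = 1.899 mol·L⁻¹, so C_S = C_{A0}−C_A−C_R = 0.1042 mol·L⁻¹; C_R/C_S = 3.23.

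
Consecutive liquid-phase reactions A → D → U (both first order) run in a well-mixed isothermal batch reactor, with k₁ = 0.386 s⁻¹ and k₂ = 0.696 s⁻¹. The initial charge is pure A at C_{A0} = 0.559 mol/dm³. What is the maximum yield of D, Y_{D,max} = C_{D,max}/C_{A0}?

0.266

Evaluating C_D at t_opt = ln(k₂/k₁)/(k₂−k₁) gives C_{D,max}/C_{A0} = (k₁/k₂)^[k₂/(k₂−k₁)].
= (0.386/0.696)^(0.696/(0.696−0.386)) = (0.5546)^(2.245) = 0.2662.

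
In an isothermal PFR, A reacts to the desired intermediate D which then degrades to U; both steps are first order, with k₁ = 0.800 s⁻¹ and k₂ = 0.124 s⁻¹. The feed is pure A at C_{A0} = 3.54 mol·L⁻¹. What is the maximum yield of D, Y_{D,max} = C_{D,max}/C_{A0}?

0.710

At the optimum, C_{D,max}/C_{A0} = (k₁/k₂)^[k₂/(k₂−k₁)].
= (0.800/0.124)^(0.124/(0.124−0.800)) = (6.452)^(-0.1834) = 0.7104.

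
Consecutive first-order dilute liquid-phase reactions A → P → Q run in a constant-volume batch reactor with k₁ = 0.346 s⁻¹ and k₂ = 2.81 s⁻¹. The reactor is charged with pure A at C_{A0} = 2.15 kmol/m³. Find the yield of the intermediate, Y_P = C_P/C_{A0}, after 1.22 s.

0.0875

The intermediate concentration in a first-order A→B→C sequence is C_P = k₁C_{A0}(e^(−k₁t) − e^(−k₂t))/(k₂−k₁).
e^(−k₁t) = e^(−0.346×1.22) = e^(−0.4221) = 0.6557; e^(−k₂t) = e^(−3.428) = 0.03245.
C_P = 0.346×2.15/(2.81−0.346) × (0.6557−0.03245) = 0.3019×0.6232 = 0.1882 kmol/m³.
Y_P = C_P/C_{A0} = 0.1882/2.15 = 0.0875.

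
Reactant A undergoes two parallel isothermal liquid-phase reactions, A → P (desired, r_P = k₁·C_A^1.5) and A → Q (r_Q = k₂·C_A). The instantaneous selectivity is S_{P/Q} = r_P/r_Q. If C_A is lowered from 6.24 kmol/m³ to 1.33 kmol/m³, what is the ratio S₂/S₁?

0.462

S_{P/Q} = (k₁/k₂)·C_A^0.5, so S₂/S₁ = (C_{A,2}/C_{A,1})^0.5.
= (1.33/6.24)^0.5 = (0.2131)^0.5 = 0.462.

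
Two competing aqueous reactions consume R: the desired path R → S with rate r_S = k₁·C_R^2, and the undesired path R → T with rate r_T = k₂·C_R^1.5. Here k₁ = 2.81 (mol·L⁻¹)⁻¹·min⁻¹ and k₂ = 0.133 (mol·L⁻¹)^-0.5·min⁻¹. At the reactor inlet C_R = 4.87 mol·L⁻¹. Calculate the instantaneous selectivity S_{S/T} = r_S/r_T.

46.6

S_{S/T} = r_S/r_T = (k₁·C_R^2)/(k₂·C_R^1.5) = (k₁/k₂)·C_R^0.5.
= (2.81×4.870^2) / (0.133×4.870^1.5) = 66.64/1.429 = 46.6.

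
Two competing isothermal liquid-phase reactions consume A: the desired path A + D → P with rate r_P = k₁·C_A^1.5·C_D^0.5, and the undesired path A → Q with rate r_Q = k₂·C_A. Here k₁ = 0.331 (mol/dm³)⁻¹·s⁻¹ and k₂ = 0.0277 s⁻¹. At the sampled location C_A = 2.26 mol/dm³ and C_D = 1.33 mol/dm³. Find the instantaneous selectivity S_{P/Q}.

S_{P/Q} = r_P/r_Q = (k₁·C_A^1.5·C_D^0.5)/(k₂·C_A) = (k₁/k₂)·C_A^0.5·C_D^0.5.
= (0.331×2.260^1.5×1.330^0.5) / (0.0277×2.260) = 1.297/0.06260 = 20.7.

20.7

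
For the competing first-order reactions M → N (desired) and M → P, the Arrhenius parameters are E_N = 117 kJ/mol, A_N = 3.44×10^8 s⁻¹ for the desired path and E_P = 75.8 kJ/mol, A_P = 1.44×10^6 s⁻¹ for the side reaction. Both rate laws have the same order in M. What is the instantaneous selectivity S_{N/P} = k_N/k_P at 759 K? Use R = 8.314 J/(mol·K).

0.349

k_N/k_P = (A_N/A_P)·exp[−(E_N−E_P)/(RT)] = (A_N/A_P)·exp[(E_P−E_N)/(RT)].
(E_P−E_N)/(RT) = (75.8−117)×10³/(8.314×759) = -41200/6310 = -6.529.
k_N/k_P = (3.44×10^8/1.44×10^6)·exp(-6.529) = 238.9 × 0.001460 = 0.349.
Since E_N > E_P, raising the temperature improves selectivity toward N.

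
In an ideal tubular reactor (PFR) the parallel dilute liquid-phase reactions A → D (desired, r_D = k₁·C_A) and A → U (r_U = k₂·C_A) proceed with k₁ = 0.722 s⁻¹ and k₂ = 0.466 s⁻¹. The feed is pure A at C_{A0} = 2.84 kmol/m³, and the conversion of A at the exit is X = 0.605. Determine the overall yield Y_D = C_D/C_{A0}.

0.368

C_A = C_{A0}(1−X) = 1.122 kmol/m³.
Both paths are first order in A, so the instantaneous fraction to D is constant: dC_D/d(−C_A) = k₁/(k₁+k₂) = 0.6077.
C_D = 0.6077·(C_{A0}−C_A) = 0.6077×1.718 = 1.04 kmol/m³.
Y_D = C_D/C_{A0} = 1.044/2.84 = 0.368.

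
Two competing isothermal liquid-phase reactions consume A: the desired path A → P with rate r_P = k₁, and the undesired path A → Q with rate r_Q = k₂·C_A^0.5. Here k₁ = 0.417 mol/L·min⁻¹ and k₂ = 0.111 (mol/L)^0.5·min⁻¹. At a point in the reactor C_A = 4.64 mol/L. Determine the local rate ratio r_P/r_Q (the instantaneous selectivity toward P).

S_{P/Q} = r_P/r_Q = (k₁)/(k₂·C_A^0.5) = (k₁/k₂)·C_A^-0.5.
= (0.417) / (0.111×4.640^0.5) = 0.4170/0.2391 = 1.74.
The undesired path is higher order in A, so low C_A (CSTR or dilute feed) favours P.

1.74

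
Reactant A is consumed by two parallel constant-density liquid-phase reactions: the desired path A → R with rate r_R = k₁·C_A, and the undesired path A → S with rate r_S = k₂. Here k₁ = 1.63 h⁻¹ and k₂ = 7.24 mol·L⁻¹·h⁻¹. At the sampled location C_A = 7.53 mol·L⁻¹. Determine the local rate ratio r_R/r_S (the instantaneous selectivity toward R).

1.70

S_{R/S} = r_R/r_S = (k₁·C_A)/(k₂) = (k₁/k₂)·C_A.
= (1.63×7.530) / (7.24) = 12.27/7.240 = 1.70.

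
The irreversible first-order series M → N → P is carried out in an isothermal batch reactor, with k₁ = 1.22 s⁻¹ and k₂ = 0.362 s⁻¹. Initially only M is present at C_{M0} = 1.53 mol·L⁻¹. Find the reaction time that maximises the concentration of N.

1.42 s

Setting dC_N/dt = 0 gives t_opt = ln(k₂/k₁)/(k₂−k₁).
= ln(0.362/1.22)/(0.362−1.22) = ln(0.2967)/-0.8580 = -1.215/-0.8580 = 1.42 s.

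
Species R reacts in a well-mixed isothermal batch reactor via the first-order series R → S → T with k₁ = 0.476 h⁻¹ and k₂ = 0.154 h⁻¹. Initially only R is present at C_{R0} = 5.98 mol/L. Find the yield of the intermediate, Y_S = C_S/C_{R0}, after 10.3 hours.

The intermediate concentration in a first-order A→B→C sequence is C_S = k₁C_{R0}(e^(−k₁t) − e^(−k₂t))/(k₂−k₁).
e^(−k₁t) = e^(−0.476×10.3) = e^(−4.903) = 0.007426; e^(−k₂t) = e^(−1.586) = 0.2047.
C_S = 0.476×5.98/(0.154−0.476) × (0.007426−0.2047) = (-8.840)×(-0.1973) = 1.744 mol/L.
Y_S = C_S/C_{R0} = 1.744/5.98 = 0.292.

0.292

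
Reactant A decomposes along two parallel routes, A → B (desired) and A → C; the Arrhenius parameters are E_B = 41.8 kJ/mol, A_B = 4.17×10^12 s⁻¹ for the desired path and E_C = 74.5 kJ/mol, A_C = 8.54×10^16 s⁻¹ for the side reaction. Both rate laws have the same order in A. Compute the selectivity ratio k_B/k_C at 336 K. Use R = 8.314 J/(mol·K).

5.92

Since both paths have the same order in A, the concentration cancels and S_{B/C} = k_B/k_C = (A_B/A_C)·exp[(E_C−E_B)/(RT)].
(E_C−E_B)/(RT) = (74.5−41.8)×10³/(8.314×336) = 32700/2794 = 11.71.
k_B/k_C = (4.17×10^12/8.54×10^16)·exp(11.71) = 4.883×10^-5 × 1.213×10^5 = 5.92.
Since E_B < E_C, lowering the temperature improves selectivity toward B.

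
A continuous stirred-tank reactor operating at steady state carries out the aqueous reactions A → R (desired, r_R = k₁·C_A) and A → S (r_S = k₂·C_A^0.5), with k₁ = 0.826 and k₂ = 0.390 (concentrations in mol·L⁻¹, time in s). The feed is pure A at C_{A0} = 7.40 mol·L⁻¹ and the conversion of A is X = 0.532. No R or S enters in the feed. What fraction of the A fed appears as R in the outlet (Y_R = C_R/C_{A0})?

0.424

Exit C_A = C_{A0}(1−X) = 7.40×0.468 = 3.463 mol·L⁻¹.
A CSTR operates uniformly at the exit composition, giving r_R = 2.861 and r_S = 0.7258 (each k·C_A^n at C_A = 3.463).
Fraction of consumed A going to R: r_R/(r_R+r_S) = 0.7976.
C_R = 0.7976·C_{A0}·X = 0.7976×7.40×0.532 = 3.14 mol·L⁻¹; Y_R = C_R/C_{A0} = 0.424.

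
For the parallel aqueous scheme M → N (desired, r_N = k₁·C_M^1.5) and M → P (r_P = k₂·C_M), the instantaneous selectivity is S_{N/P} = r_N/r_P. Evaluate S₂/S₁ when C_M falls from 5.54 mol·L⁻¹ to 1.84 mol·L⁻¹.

S_{N/P} = (k₁/k₂)·C_M^0.5, so S₂/S₁ = (C_{M,2}/C_{M,1})^0.5.
= (1.84/5.54)^0.5 = (0.3321)^0.5 = 0.576.
Selectivity toward N falls as C_M falls — high-concentration operation is favoured.

0.576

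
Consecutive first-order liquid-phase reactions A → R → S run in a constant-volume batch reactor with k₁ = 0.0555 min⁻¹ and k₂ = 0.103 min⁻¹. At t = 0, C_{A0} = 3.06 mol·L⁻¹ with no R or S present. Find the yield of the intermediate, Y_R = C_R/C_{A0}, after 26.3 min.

0.194

Solving the coupled first-order balances gives C_R(t) = [k₁/(k₂−k₁)]·C_{A0}·(e^(−k₁t) − e^(−k₂t)).
e^(−k₁t) = e^(−0.0555×26.3) = e^(−1.460) = 0.2323; e^(−k₂t) = e^(−2.709) = 0.06661.
C_R = 0.0555×3.06/(0.103−0.0555) × (0.2323−0.06661) = 3.575×0.1657 = 0.5925 mol·L⁻¹.
Y_R = C_R/C_{A0} = 0.5925/3.06 = 0.194.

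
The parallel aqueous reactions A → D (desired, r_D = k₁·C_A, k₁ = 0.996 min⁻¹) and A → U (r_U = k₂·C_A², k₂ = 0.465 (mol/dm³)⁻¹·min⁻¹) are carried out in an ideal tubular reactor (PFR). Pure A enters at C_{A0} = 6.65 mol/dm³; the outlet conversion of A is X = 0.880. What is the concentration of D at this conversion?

2.35 mol/dm³

C_A = C_{A0}(1−X) = 0.7980 mol/dm³.
Along a PFR/batch, dC_D/dC_A = −r_D/(r_D+r_U) = −k₁/(k₁+k₂·C_A).
Integrating from C_{A0} to C_A: C_D = (0.996/0.465)·ln[(0.996+0.465·6.65)/(0.996+0.465·0.798)] = 2.142·ln(4.088/1.367) = 2.346 mol/dm³.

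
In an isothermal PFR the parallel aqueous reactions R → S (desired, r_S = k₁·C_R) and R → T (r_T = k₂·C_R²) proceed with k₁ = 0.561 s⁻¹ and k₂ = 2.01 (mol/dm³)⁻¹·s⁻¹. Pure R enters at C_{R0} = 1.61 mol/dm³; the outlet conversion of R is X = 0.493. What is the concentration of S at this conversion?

0.152 mol/dm³

C_R = C_{R0}(1−X) = 0.8163 mol/dm³.
Along a PFR/batch, dC_S/dC_R = −r_S/(r_S+r_T) = −k₁/(k₁+k₂·C_R).
Integrating from C_{R0} to C_R: C_S = (0.561/2.01)·ln[(0.561+2.01·1.61)/(0.561+2.01·0.816)] = 0.2791·ln(3.797/2.202) = 0.1521 mol/dm³.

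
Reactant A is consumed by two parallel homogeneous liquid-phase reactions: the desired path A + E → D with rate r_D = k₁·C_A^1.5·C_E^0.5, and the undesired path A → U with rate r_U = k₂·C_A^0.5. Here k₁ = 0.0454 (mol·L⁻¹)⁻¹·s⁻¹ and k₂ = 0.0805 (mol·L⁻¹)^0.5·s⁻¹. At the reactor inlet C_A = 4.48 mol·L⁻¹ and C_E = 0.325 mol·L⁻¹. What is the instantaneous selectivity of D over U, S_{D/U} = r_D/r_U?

S_{D/U} = r_D/r_U = (k₁·C_A^1.5·C_E^0.5)/(k₂·C_A^0.5) = (k₁/k₂)·C_A·C_E^0.5.
= (0.0454×4.480^1.5×0.3250^0.5) / (0.0805×4.480^0.5) = 0.2454/0.1704 = 1.44.
Since the desired path is higher order in A, keeping C_A high (PFR or concentrated feed) favours D.

1.44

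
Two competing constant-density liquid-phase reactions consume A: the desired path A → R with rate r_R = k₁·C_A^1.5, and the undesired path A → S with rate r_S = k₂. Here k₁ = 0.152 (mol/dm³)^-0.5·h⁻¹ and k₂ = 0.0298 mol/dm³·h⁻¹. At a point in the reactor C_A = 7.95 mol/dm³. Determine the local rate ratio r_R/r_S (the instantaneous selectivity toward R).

S_{R/S} = r_R/r_S = (k₁·C_A^1.5)/(k₂) = (k₁/k₂)·C_A^1.5.
= (0.152×7.950^1.5) / (0.0298) = 3.407/0.02980 = 114.
Since the desired path is higher order in A, keeping C_A high (PFR or concentrated feed) favours R.

114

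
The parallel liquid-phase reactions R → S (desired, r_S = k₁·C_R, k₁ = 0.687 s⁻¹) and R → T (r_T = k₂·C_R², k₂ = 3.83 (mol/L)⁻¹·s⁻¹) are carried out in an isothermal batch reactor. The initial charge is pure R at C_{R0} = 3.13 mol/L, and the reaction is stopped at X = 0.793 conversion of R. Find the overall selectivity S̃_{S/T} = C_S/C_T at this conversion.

C_R = C_{R0}(1−X) = 0.6479 mol/L.
Along a PFR/batch, dC_S/dC_R = −r_S/(r_S+r_T) = −k₁/(k₁+k₂·C_R).
Integrating from C_{R0} to C_R: C_S = (0.687/3.83)·ln[(0.687+3.83·3.13)/(0.687+3.83·0.648)] = 0.1794·ln(12.67/3.168) = 0.2487 mol/L.
C_T = (C_{R0}−C_R)−C_S = 2.233 mol/L; S̃_{S/T} = 0.2487/2.233 = 0.111.

0.111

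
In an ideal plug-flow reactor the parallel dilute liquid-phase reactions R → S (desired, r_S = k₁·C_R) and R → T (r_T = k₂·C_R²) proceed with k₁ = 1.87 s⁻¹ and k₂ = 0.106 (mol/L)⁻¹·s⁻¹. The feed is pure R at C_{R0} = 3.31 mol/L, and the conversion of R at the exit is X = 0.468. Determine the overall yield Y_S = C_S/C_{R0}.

C_R = C_{R0}(1−X) = 1.761 mol/L.
Along a PFR/batch, dC_S/dC_R = −r_S/(r_S+r_T) = −k₁/(k₁+k₂·C_R).
Integrating from C_{R0} to C_R: C_S = (1.87/0.106)·ln[(1.87+0.106·3.31)/(1.87+0.106·1.76)] = 17.64·ln(2.221/2.057) = 1.355 mol/L.
Y_S = C_S/C_{R0} = 1.355/3.31 = 0.409.

0.409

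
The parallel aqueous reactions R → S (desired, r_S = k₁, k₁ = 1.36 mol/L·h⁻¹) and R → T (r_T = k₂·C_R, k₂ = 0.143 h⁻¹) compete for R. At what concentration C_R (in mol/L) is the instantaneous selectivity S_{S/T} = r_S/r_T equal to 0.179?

S_{S/T} = (k₁/k₂)·C_R⁻¹ ⇒ C_R = (S·k₂/k₁)^(-1).
= (0.179×0.143/1.36)^(-1) = (0.01882)^(-1) = 53.1 mol/L.

53.1 mol/L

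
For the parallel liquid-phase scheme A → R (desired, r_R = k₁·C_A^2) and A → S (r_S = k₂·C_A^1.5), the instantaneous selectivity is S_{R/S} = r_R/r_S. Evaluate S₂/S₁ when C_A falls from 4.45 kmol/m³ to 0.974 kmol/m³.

S_{R/S} = (k₁/k₂)·C_A^0.5, so S₂/S₁ = (C_{A,2}/C_{A,1})^0.5.
= (0.974/4.45)^0.5 = (0.2189)^0.5 = 0.468.
Selectivity toward R falls as C_A falls — high-concentration operation is favoured.

0.468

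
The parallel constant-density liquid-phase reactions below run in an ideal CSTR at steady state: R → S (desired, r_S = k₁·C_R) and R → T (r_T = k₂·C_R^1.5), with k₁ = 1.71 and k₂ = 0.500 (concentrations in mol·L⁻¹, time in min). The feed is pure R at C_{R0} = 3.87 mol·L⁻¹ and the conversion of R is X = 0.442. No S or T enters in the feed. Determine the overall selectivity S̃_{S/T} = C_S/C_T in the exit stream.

2.33

Exit C_R = C_{R0}(1−X) = 3.87×0.558 = 2.159 mol·L⁻¹.
In a CSTR the entire volume is at exit conditions, so r_S = 1.71×2.159 = 3.693 and r_T = 0.500×2.159^1.5 = 1.587.
Overall selectivity = C_S/C_T = r_Sτ/(r_Tτ) = r_S/r_T = 2.33.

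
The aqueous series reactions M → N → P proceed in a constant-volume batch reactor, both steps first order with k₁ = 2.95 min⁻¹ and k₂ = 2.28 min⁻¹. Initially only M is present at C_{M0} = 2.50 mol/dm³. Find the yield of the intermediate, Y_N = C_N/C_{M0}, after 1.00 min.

0.220

For first-order series with pure M initially, C_N(t) = k₁C_{M0}/(k₂−k₁)·(e^(−k₁t) − e^(−k₂t)).
e^(−k₁t) = e^(−2.95×1.00) = e^(−2.950) = 0.05234; e^(−k₂t) = e^(−2.280) = 0.1023.
C_N = 2.95×2.50/(2.28−2.95) × (0.05234−0.1023) = (-11.01)×(-0.04994) = 0.5498 mol/dm³.
Y_N = C_N/C_{M0} = 0.5498/2.50 = 0.220.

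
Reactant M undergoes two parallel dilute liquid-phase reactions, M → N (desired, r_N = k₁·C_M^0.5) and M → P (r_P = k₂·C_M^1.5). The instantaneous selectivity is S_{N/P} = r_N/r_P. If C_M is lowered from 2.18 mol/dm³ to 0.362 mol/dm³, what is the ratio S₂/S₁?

6.02

S_{N/P} = (k₁/k₂)·C_M⁻¹, so S₂/S₁ = (C_{M,2}/C_{M,1})⁻¹.
= 2.18/0.362 = 6.02.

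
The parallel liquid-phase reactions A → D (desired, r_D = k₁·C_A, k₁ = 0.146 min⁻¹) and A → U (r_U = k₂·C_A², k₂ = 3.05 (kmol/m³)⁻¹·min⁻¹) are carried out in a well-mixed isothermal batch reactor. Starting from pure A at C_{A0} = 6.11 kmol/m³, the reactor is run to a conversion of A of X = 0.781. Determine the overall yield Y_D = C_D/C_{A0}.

0.0117

C_A = C_{A0}(1−X) = 1.338 kmol/m³.
Along a PFR/batch, dC_D/dC_A = −r_D/(r_D+r_U) = −k₁/(k₁+k₂·C_A).
Integrating from C_{A0} to C_A: C_D = (0.146/3.05)·ln[(0.146+3.05·6.11)/(0.146+3.05·1.34)] = 0.04787·ln(18.78/4.227) = 0.07139 kmol/m³.
Y_D = C_D/C_{A0} = 0.07139/6.11 = 0.0117.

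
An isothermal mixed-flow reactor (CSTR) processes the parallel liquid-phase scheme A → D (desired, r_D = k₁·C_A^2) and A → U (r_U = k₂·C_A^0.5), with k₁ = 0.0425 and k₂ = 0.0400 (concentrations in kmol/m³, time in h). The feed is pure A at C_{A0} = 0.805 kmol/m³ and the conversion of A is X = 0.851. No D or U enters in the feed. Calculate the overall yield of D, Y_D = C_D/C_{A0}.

Exit C_A = C_{A0}(1−X) = 0.805×0.149 = 0.1199 kmol/m³.
A CSTR operates uniformly at the exit composition, giving r_D = 6.114×10^-4 and r_U = 0.01385 (each k·C_A^n at C_A = 0.1199).
Fraction of consumed A going to D: r_D/(r_D+r_U) = 0.04227.
C_D = 0.04227·C_{A0}·X = 0.04227×0.805×0.851 = 0.0290 kmol/m³; Y_D = C_D/C_{A0} = 0.0360.

0.0360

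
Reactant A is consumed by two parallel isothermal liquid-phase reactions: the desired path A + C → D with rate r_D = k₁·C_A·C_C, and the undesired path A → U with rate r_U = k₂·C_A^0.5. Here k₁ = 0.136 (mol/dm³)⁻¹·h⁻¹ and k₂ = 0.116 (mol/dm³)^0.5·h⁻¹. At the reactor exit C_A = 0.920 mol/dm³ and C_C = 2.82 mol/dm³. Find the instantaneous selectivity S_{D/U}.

S_{D/U} = r_D/r_U = (k₁·C_A·C_C)/(k₂·C_A^0.5) = (k₁/k₂)·C_A^0.5·C_C.
= (0.136×0.9200×2.820) / (0.116×0.9200^0.5) = 0.3528/0.1113 = 3.17.
Since the desired path is higher order in A, keeping C_A high (PFR or concentrated feed) favours D.

3.17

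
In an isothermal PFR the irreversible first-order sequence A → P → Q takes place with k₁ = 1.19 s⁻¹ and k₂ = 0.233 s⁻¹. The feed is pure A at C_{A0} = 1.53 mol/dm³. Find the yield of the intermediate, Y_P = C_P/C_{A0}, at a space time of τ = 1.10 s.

0.626

For first-order series with pure A initially, C_P(τ) = k₁C_{A0}/(k₂−k₁)·(e^(−k₁τ) − e^(−k₂τ)).
e^(−k₁τ) = e^(−1.19×1.10) = e^(−1.309) = 0.2701; e^(−k₂τ) = e^(−0.2563) = 0.7739.
C_P = 1.19×1.53/(0.233−1.19) × (0.2701−0.7739) = (-1.903)×(-0.5038) = 0.9585 mol/dm³.
Y_P = C_P/C_{A0} = 0.9585/1.53 = 0.626.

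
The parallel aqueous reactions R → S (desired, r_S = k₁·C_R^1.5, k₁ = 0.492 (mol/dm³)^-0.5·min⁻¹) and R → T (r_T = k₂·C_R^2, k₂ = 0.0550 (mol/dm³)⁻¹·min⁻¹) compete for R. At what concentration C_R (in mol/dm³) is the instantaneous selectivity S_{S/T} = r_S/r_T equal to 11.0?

S_{S/T} = (k₁/k₂)·C_R^-0.5 ⇒ C_R = (S·k₂/k₁)^(-2).
= (11.0×0.0550/0.492)^(-2) = (1.230)^(-2) = 0.661 mol/dm³.

0.661 mol/dm³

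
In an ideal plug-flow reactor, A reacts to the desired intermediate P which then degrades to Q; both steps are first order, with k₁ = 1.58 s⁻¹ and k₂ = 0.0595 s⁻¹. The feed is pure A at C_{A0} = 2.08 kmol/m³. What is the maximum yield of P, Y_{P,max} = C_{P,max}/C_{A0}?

For a first-order series the maximum intermediate yield is C_{P,max}/C_{A0} = (k₁/k₂)^[k₂/(k₂−k₁)].
= (1.58/0.0595)^(0.0595/(0.0595−1.58)) = (26.55)^(-0.03913) = 0.8796.

0.880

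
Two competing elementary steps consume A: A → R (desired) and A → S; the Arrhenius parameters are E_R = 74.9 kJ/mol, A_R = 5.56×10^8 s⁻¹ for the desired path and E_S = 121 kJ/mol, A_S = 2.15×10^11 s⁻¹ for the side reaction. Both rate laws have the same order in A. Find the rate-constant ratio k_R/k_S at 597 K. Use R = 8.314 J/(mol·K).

27.9

With equal orders, S_{R/S} = k_R/k_S = (A_R/A_S)·exp[(E_S−E_R)/(RT)].
(E_S−E_R)/(RT) = (121−74.9)×10³/(8.314×597) = 46100/4963 = 9.288.
k_R/k_S = (5.56×10^8/2.15×10^11)·exp(9.288) = 0.002586 × 10806 = 27.9.
Since E_R < E_S, lowering the temperature improves selectivity toward R.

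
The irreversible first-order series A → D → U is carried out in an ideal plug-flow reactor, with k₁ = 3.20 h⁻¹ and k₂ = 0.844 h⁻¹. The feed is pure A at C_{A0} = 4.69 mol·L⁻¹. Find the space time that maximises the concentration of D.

The intermediate peaks when r₁ = r₂, i.e. k₁e^(−k₁τ) = k₂e^(−k₂τ), giving τ_opt = ln(k₂/k₁)/(k₂−k₁).
= ln(0.844/3.20)/(0.844−3.20) = ln(0.2637)/-2.356 = -1.333/-2.356 = 0.566 h.

0.566 h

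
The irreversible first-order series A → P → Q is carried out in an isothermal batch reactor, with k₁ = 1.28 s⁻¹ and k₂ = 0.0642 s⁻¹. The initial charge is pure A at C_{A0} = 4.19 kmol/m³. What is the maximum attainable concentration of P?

At the optimum, C_{P,max}/C_{A0} = (k₁/k₂)^[k₂/(k₂−k₁)].
= (1.28/0.0642)^(0.0642/(0.0642−1.28)) = (19.94)^(-0.05280) = 0.8538.
C_{P,max} = 0.8538×4.19 = 3.58 kmol/m³.

3.58 kmol/m³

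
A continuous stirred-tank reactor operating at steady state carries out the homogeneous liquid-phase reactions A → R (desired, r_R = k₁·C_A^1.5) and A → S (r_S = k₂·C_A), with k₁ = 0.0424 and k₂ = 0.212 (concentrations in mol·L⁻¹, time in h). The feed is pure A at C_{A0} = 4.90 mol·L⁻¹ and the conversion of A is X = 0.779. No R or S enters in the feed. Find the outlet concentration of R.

Exit C_A = C_{A0}(1−X) = 4.90×0.221 = 1.083 mol·L⁻¹.
Rates in a CSTR are evaluated at the outlet concentration: r_R = 0.0424×1.083^1.5 = 0.04778, r_S = 0.212×1.083 = 0.2296.
Fraction of consumed A going to R: r_R/(r_R+r_S) = 0.1723.
C_R = 0.1723·C_{A0}·X = 0.1723×4.90×0.779 = 0.658 mol·L⁻¹.

0.658 mol·L⁻¹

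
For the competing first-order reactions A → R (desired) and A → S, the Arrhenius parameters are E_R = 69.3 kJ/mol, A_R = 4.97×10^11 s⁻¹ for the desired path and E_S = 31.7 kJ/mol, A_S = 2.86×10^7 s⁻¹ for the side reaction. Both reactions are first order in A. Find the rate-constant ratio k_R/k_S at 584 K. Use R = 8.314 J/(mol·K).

k_R/k_S = (A_R/A_S)·exp[−(E_R−E_S)/(RT)] = (A_R/A_S)·exp[(E_S−E_R)/(RT)].
(E_S−E_R)/(RT) = (31.7−69.3)×10³/(8.314×584) = -37600/4855 = -7.744.
k_R/k_S = (4.97×10^11/2.86×10^7)·exp(-7.744) = 17378 × 4.333×10^-4 = 7.53.

7.53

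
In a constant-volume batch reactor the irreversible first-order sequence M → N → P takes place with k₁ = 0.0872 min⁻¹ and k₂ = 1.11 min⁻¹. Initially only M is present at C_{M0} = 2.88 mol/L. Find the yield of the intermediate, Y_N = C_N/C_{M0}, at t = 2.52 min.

For first-order series with pure M initially, C_N(t) = k₁C_{M0}/(k₂−k₁)·(e^(−k₁t) − e^(−k₂t)).
e^(−k₁t) = e^(−0.0872×2.52) = e^(−0.2197) = 0.8027; e^(−k₂t) = e^(−2.797) = 0.06098.
C_N = 0.0872×2.88/(1.11−0.0872) × (0.8027−0.06098) = 0.2455×0.7417 = 0.1821 mol/L.
Y_N = C_N/C_{M0} = 0.1821/2.88 = 0.0632.

0.0632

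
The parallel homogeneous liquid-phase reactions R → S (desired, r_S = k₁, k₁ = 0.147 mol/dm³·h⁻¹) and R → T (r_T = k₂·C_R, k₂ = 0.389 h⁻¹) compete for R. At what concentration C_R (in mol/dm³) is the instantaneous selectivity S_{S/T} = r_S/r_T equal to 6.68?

S_{S/T} = (k₁/k₂)·C_R⁻¹ ⇒ C_R = (S·k₂/k₁)^(-1).
= (6.68×0.389/0.147)^(-1) = (17.68)^(-1) = 0.0566 mol/dm³.

0.0566 mol/dm³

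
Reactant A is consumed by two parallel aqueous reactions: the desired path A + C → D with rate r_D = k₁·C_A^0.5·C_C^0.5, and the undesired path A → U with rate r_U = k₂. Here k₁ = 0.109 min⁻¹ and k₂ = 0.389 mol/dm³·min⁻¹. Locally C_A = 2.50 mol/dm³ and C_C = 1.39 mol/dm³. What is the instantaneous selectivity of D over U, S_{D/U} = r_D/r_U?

S_{D/U} = r_D/r_U = (k₁·C_A^0.5·C_C^0.5)/(k₂) = (k₁/k₂)·C_A^0.5·C_C^0.5.
= (0.109×2.500^0.5×1.390^0.5) / (0.389) = 0.2032/0.3890 = 0.522.

0.522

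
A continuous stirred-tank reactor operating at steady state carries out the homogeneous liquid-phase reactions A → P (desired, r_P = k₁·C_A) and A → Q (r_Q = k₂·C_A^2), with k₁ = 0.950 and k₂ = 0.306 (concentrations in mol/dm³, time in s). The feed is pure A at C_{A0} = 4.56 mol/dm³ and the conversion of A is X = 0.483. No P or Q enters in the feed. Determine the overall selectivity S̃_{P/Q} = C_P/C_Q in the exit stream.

Exit C_A = C_{A0}(1−X) = 4.56×0.517 = 2.358 mol/dm³.
A CSTR operates uniformly at the exit composition, giving r_P = 2.240 and r_Q = 1.701 (each k·C_A^n at C_A = 2.358).
Overall selectivity = C_P/C_Q = r_Pτ/(r_Qτ) = r_P/r_Q = 1.32.

1.32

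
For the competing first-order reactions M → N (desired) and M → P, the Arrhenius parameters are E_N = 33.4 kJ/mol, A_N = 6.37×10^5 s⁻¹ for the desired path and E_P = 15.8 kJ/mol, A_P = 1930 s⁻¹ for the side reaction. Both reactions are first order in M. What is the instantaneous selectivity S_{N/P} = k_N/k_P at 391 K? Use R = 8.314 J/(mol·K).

1.47

Since both paths have the same order in M, the concentration cancels and S_{N/P} = k_N/k_P = (A_N/A_P)·exp[(E_P−E_N)/(RT)].
(E_P−E_N)/(RT) = (15.8−33.4)×10³/(8.314×391) = -17600/3251 = -5.414.
k_N/k_P = (6.37×10^5/1930)·exp(-5.414) = 330.1 × 0.004453 = 1.47.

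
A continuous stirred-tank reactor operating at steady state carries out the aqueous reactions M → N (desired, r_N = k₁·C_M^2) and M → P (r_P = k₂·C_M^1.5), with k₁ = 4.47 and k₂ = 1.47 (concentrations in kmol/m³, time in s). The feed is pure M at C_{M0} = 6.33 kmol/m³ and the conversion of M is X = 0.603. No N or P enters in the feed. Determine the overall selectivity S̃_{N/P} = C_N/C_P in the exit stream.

4.82

Exit C_M = C_{M0}(1−X) = 6.33×0.397 = 2.513 kmol/m³.
A CSTR operates uniformly at the exit composition, giving r_N = 28.23 and r_P = 5.856 (each k·C_M^n at C_M = 2.513).
Overall selectivity = C_N/C_P = r_Nτ/(r_Pτ) = r_N/r_P = 4.82.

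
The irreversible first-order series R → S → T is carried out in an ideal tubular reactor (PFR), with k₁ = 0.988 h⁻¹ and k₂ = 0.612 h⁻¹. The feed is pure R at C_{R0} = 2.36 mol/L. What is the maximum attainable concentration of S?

1.08 mol/L

At the optimum, C_{S,max}/C_{R0} = (k₁/k₂)^[k₂/(k₂−k₁)].
= (0.988/0.612)^(0.612/(0.612−0.988)) = (1.614)^(-1.628) = 0.4586.
C_{S,max} = 0.4586×2.36 = 1.08 mol/L.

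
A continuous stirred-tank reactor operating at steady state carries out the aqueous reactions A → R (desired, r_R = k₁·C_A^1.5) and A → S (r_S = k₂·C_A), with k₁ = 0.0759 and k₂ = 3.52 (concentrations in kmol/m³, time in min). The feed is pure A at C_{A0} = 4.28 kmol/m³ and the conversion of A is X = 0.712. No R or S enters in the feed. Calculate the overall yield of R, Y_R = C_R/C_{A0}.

Exit C_A = C_{A0}(1−X) = 4.28×0.288 = 1.233 kmol/m³.
Rates in a CSTR are evaluated at the outlet concentration: r_R = 0.0759×1.233^1.5 = 0.1039, r_S = 3.52×1.233 = 4.339.
Fraction of consumed A going to R: r_R/(r_R+r_S) = 0.02338.
C_R = 0.02338·C_{A0}·X = 0.02338×4.28×0.712 = 0.0712 kmol/m³; Y_R = C_R/C_{A0} = 0.0166.

0.0166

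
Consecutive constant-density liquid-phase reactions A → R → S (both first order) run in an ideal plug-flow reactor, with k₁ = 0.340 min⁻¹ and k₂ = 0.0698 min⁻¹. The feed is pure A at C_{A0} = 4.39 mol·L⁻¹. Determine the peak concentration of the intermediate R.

Evaluating C_R at τ_opt = ln(k₂/k₁)/(k₂−k₁) gives C_{R,max}/C_{A0} = (k₁/k₂)^[k₂/(k₂−k₁)].
= (0.340/0.0698)^(0.0698/(0.0698−0.340)) = (4.871)^(-0.2583) = 0.6643.
C_{R,max} = 0.6643×4.39 = 2.92 mol·L⁻¹.

2.92 mol·L⁻¹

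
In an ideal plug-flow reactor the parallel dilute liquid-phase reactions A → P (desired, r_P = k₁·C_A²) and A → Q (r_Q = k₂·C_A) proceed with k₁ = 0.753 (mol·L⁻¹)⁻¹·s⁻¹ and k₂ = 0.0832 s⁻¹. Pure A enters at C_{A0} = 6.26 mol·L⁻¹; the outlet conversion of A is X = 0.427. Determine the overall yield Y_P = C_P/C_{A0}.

C_A = C_{A0}(1−X) = 3.587 mol·L⁻¹.
Along a PFR/batch, dC_Q/dC_A = −r_Q/(r_P+r_Q) = −k₂/(k₂+k₁·C_A).
Integrating from C_{A0} to C_A: C_Q = (0.0832/0.753)·ln[(0.0832+0.753·6.26)/(0.0832+0.753·3.59)] = 0.1105·ln(4.797/2.784) = 0.06011 mol·L⁻¹.
Then C_P = (C_{A0}−C_A) − C_Q = 2.673 − 0.06011 = 2.613 mol·L⁻¹.
Y_P = C_P/C_{A0} = 2.613/6.26 = 0.417.

0.417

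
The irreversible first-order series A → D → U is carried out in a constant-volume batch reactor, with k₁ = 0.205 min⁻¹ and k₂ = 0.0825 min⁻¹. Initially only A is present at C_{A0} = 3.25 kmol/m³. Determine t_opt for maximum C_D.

The intermediate peaks when r₁ = r₂, i.e. k₁e^(−k₁t) = k₂e^(−k₂t), giving t_opt = ln(k₂/k₁)/(k₂−k₁).
= ln(0.0825/0.205)/(0.0825−0.205) = ln(0.4024)/-0.1225 = -0.9102/-0.1225 = 7.43 min.

7.43 min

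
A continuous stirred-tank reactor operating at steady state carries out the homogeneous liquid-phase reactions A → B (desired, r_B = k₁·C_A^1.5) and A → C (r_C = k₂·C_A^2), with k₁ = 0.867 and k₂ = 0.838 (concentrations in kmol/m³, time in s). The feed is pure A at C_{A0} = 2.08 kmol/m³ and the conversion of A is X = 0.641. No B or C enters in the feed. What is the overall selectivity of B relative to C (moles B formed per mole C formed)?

Exit C_A = C_{A0}(1−X) = 2.08×0.359 = 0.7467 kmol/m³.
In a CSTR the entire volume is at exit conditions, so r_B = 0.867×0.7467^1.5 = 0.5594 and r_C = 0.838×0.7467^2 = 0.4673.
Overall selectivity = C_B/C_C = r_Bτ/(r_Cτ) = r_B/r_C = 1.20.

1.20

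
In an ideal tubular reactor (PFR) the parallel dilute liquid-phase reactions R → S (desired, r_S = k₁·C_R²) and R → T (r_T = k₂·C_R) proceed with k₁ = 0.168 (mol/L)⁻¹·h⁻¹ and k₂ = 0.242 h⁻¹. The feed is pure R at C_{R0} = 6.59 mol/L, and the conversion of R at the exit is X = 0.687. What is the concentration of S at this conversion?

3.33 mol/L

C_R = C_{R0}(1−X) = 2.063 mol/L.
Along a PFR/batch, dC_T/dC_R = −r_T/(r_S+r_T) = −k₂/(k₂+k₁·C_R).
Integrating from C_{R0} to C_R: C_T = (0.242/0.168)·ln[(0.242+0.168·6.59)/(0.242+0.168·2.06)] = 1.440·ln(1.349/0.5885) = 1.195 mol/L.
Then C_S = (C_{R0}−C_R) − C_T = 4.527 − 1.195 = 3.332 mol/L.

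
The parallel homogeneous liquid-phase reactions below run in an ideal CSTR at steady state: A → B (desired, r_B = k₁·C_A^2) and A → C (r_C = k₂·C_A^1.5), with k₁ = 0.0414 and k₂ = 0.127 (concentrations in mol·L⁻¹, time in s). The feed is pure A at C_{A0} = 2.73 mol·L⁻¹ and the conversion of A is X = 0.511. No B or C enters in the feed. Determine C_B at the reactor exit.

0.382 mol·L⁻¹

Exit C_A = C_{A0}(1−X) = 2.73×0.489 = 1.335 mol·L⁻¹.
A CSTR operates uniformly at the exit composition, giving r_B = 0.07378 and r_C = 0.1959 (each k·C_A^n at C_A = 1.335).
Fraction of consumed A going to B: r_B/(r_B+r_C) = 0.2736.
C_B = 0.2736·C_{A0}·X = 0.2736×2.73×0.511 = 0.382 mol·L⁻¹.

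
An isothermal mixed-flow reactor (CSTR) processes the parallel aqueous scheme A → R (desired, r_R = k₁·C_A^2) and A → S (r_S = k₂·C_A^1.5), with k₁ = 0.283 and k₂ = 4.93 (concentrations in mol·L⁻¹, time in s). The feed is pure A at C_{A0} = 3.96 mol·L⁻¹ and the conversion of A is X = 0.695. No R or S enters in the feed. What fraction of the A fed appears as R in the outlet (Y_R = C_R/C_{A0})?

Exit C_A = C_{A0}(1−X) = 3.96×0.305 = 1.208 mol·L⁻¹.
In a CSTR the entire volume is at exit conditions, so r_R = 0.283×1.208^2 = 0.4128 and r_S = 4.93×1.208^1.5 = 6.544.
Fraction of consumed A going to R: r_R/(r_R+r_S) = 0.05934.
C_R = 0.05934·C_{A0}·X = 0.05934×3.96×0.695 = 0.163 mol·L⁻¹; Y_R = C_R/C_{A0} = 0.0412.

0.0412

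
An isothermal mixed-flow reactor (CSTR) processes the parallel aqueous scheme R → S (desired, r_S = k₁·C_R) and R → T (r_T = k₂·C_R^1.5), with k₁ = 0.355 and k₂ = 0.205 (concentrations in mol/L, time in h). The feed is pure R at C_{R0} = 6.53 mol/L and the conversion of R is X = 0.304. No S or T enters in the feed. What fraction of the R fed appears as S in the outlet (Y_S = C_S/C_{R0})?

Exit C_R = C_{R0}(1−X) = 6.53×0.696 = 4.545 mol/L.
In a CSTR the entire volume is at exit conditions, so r_S = 0.355×4.545 = 1.613 and r_T = 0.205×4.545^1.5 = 1.986.
Fraction of consumed R going to S: r_S/(r_S+r_T) = 0.4482.
C_S = 0.4482·C_{R0}·X = 0.4482×6.53×0.304 = 0.890 mol/L; Y_S = C_S/C_{R0} = 0.136.

0.136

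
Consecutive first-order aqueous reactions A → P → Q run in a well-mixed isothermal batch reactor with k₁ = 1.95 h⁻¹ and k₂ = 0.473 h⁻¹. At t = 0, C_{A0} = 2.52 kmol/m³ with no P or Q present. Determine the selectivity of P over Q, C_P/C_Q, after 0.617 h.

5.36

The intermediate concentration in a first-order A→B→C sequence is C_P = k₁C_{A0}(e^(−k₁t) − e^(−k₂t))/(k₂−k₁).
e^(−k₁t) = e^(−1.95×0.617) = e^(−1.203) = 0.3002; e^(−k₂t) = e^(−0.2918) = 0.7469.
C_P = 1.95×2.52/(0.473−1.95) × (0.3002−0.7469) = (-3.327)×(-0.4466) = 1.486 kmol/m³.
C_A = C_{A0}e^(−k₁t) = 0.7566 kmol/m³, so C_Q = C_{A0}−C_A−C_P = 0.2774 kmol/m³; C_P/C_Q = 5.36.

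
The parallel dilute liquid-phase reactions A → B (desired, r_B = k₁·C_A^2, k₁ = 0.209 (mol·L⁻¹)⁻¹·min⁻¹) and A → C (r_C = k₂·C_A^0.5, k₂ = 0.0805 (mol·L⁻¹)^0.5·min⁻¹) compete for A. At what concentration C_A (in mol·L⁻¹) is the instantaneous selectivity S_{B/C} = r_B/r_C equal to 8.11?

2.14 mol·L⁻¹

S_{B/C} = (k₁/k₂)·C_A^1.5 ⇒ C_A = (S·k₂/k₁)^(1/1.5).
= (8.11×0.0805/0.209)^(0.6667) = (3.124)^(0.6667) = 2.14 mol·L⁻¹.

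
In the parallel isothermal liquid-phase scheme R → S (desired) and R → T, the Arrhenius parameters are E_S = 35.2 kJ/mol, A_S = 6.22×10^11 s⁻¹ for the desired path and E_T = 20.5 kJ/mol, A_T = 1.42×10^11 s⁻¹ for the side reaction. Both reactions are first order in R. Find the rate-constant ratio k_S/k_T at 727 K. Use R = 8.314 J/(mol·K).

0.385

k_S/k_T = (A_S/A_T)·exp[−(E_S−E_T)/(RT)] = (A_S/A_T)·exp[(E_T−E_S)/(RT)].
(E_T−E_S)/(RT) = (20.5−35.2)×10³/(8.314×727) = -14700/6044 = -2.432.
k_S/k_T = (6.22×10^11/1.42×10^11)·exp(-2.432) = 4.380 × 0.08786 = 0.385.
Since E_S > E_T, raising the temperature improves selectivity toward S.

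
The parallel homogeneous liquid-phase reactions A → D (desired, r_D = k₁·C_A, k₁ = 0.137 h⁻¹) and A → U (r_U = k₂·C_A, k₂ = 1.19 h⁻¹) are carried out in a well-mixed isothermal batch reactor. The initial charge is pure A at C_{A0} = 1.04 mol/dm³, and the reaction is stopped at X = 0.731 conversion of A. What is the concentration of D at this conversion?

C_A = C_{A0}(1−X) = 0.2798 mol/dm³.
Both paths are first order in A, so the instantaneous fraction to D is constant: dC_D/d(−C_A) = k₁/(k₁+k₂) = 0.1032.
C_D = 0.1032·(C_{A0}−C_A) = 0.1032×0.7602 = 0.0785 mol/dm³.

0.0785 mol/dm³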